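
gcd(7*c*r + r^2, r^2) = r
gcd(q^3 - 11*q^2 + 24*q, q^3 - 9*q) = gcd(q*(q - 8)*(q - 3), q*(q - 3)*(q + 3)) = q^2 - 3*q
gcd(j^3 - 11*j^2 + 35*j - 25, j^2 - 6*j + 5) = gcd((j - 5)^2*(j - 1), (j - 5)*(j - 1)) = j^2 - 6*j + 5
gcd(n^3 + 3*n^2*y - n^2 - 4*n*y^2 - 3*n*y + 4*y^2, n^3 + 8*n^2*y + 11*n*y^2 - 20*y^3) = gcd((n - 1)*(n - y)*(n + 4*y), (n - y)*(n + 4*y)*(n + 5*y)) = -n^2 - 3*n*y + 4*y^2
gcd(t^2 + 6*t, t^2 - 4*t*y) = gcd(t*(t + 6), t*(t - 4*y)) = t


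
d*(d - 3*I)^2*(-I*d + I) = -I*d^4 - 6*d^3 + I*d^3 + 6*d^2 + 9*I*d^2 - 9*I*d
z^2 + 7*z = z*(z + 7)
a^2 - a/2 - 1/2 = (a - 1)*(a + 1/2)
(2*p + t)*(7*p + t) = 14*p^2 + 9*p*t + t^2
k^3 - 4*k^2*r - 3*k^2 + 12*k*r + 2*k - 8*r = (k - 2)*(k - 1)*(k - 4*r)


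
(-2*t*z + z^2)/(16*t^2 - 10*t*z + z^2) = z/(-8*t + z)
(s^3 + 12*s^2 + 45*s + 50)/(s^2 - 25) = (s^2 + 7*s + 10)/(s - 5)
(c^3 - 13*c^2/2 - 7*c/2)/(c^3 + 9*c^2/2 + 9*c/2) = (2*c^2 - 13*c - 7)/(2*c^2 + 9*c + 9)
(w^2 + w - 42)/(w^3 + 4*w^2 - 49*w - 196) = (w - 6)/(w^2 - 3*w - 28)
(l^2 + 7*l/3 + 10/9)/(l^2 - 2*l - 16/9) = (3*l + 5)/(3*l - 8)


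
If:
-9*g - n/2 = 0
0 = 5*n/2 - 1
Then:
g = -1/45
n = 2/5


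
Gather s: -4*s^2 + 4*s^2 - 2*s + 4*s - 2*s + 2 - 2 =0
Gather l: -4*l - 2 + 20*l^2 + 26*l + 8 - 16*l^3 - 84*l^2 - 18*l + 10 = -16*l^3 - 64*l^2 + 4*l + 16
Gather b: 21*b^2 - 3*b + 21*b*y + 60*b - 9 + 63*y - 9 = 21*b^2 + b*(21*y + 57) + 63*y - 18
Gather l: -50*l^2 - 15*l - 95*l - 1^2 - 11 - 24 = -50*l^2 - 110*l - 36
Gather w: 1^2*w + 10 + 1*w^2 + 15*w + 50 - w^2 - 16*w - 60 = 0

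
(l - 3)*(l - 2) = l^2 - 5*l + 6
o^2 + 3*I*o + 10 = (o - 2*I)*(o + 5*I)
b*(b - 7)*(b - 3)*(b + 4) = b^4 - 6*b^3 - 19*b^2 + 84*b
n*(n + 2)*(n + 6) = n^3 + 8*n^2 + 12*n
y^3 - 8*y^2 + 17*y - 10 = (y - 5)*(y - 2)*(y - 1)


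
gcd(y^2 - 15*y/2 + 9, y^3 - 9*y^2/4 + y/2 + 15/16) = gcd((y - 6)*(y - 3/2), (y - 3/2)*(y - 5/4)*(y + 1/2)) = y - 3/2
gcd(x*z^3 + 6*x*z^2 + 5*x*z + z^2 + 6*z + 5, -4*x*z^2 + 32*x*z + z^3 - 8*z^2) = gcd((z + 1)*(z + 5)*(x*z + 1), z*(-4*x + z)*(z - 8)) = 1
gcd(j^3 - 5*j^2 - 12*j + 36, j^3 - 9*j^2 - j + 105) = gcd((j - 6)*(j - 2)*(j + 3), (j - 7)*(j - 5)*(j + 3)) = j + 3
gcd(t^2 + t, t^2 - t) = t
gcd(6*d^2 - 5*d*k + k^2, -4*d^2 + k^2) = 2*d - k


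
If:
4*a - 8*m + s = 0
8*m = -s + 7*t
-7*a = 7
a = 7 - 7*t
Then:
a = -1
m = 1/4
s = 6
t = 8/7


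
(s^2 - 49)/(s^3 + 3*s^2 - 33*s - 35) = (s - 7)/(s^2 - 4*s - 5)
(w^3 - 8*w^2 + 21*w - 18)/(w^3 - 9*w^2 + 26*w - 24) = (w - 3)/(w - 4)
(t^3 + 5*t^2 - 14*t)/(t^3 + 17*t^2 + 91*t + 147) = t*(t - 2)/(t^2 + 10*t + 21)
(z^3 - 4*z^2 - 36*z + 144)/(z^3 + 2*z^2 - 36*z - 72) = (z - 4)/(z + 2)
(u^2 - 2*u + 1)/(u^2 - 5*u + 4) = (u - 1)/(u - 4)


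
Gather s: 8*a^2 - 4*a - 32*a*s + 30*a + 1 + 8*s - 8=8*a^2 + 26*a + s*(8 - 32*a) - 7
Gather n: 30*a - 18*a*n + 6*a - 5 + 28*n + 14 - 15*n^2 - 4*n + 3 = 36*a - 15*n^2 + n*(24 - 18*a) + 12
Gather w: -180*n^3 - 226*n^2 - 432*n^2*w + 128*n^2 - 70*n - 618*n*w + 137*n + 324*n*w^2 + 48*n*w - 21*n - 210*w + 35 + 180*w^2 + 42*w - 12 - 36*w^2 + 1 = -180*n^3 - 98*n^2 + 46*n + w^2*(324*n + 144) + w*(-432*n^2 - 570*n - 168) + 24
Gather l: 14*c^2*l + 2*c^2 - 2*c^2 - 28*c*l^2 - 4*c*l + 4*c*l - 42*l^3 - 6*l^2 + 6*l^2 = 14*c^2*l - 28*c*l^2 - 42*l^3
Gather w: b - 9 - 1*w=b - w - 9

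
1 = 1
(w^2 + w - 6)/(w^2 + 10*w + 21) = (w - 2)/(w + 7)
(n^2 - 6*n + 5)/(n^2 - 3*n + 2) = (n - 5)/(n - 2)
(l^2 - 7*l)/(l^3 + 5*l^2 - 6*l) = (l - 7)/(l^2 + 5*l - 6)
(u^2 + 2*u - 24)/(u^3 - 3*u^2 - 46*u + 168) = (u + 6)/(u^2 + u - 42)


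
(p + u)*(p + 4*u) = p^2 + 5*p*u + 4*u^2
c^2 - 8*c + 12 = (c - 6)*(c - 2)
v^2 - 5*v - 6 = (v - 6)*(v + 1)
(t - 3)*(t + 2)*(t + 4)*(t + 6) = t^4 + 9*t^3 + 8*t^2 - 84*t - 144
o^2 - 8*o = o*(o - 8)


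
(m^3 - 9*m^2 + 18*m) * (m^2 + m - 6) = m^5 - 8*m^4 + 3*m^3 + 72*m^2 - 108*m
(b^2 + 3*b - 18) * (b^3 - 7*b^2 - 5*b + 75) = b^5 - 4*b^4 - 44*b^3 + 186*b^2 + 315*b - 1350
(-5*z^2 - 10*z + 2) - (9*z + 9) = -5*z^2 - 19*z - 7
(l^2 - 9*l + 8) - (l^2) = 8 - 9*l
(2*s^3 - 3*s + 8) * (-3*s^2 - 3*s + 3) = -6*s^5 - 6*s^4 + 15*s^3 - 15*s^2 - 33*s + 24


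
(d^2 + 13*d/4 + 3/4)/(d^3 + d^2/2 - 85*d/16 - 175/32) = 8*(4*d^2 + 13*d + 3)/(32*d^3 + 16*d^2 - 170*d - 175)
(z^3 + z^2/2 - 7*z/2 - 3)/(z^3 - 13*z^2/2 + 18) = (z + 1)/(z - 6)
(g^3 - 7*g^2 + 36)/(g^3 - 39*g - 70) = (g^2 - 9*g + 18)/(g^2 - 2*g - 35)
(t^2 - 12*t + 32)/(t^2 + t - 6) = (t^2 - 12*t + 32)/(t^2 + t - 6)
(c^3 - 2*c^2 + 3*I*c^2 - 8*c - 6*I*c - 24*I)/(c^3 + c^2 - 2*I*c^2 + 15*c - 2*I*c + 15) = (c^2 - 2*c - 8)/(c^2 + c*(1 - 5*I) - 5*I)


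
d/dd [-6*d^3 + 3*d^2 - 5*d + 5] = -18*d^2 + 6*d - 5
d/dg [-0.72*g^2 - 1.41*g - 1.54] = -1.44*g - 1.41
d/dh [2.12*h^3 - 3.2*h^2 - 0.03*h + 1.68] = 6.36*h^2 - 6.4*h - 0.03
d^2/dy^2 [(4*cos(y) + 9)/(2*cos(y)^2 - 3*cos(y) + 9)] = (144*sin(y)^4*cos(y) + 168*sin(y)^4 + 339*sin(y)^2 + 1691*cos(y)/2 - 249*cos(3*y)/2 - 8*cos(5*y) - 561)/(2*sin(y)^2 + 3*cos(y) - 11)^3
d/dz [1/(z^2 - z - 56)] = (1 - 2*z)/(-z^2 + z + 56)^2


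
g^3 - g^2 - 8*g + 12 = (g - 2)^2*(g + 3)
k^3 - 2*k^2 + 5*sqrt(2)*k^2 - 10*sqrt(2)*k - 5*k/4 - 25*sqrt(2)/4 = (k - 5/2)*(k + 1/2)*(k + 5*sqrt(2))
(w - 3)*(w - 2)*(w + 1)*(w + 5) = w^4 + w^3 - 19*w^2 + 11*w + 30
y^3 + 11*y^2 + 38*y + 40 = (y + 2)*(y + 4)*(y + 5)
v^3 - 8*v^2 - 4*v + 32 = (v - 8)*(v - 2)*(v + 2)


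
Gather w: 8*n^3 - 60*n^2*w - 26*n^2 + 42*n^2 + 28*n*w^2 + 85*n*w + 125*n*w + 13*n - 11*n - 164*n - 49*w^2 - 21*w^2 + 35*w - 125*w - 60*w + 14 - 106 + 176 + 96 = 8*n^3 + 16*n^2 - 162*n + w^2*(28*n - 70) + w*(-60*n^2 + 210*n - 150) + 180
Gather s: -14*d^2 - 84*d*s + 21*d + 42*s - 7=-14*d^2 + 21*d + s*(42 - 84*d) - 7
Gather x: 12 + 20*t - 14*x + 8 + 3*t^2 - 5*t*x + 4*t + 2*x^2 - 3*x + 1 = 3*t^2 + 24*t + 2*x^2 + x*(-5*t - 17) + 21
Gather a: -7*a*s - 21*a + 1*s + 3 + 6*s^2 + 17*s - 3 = a*(-7*s - 21) + 6*s^2 + 18*s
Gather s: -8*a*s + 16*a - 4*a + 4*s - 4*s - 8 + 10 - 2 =-8*a*s + 12*a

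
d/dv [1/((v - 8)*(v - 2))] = 2*(5 - v)/(v^4 - 20*v^3 + 132*v^2 - 320*v + 256)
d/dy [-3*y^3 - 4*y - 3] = -9*y^2 - 4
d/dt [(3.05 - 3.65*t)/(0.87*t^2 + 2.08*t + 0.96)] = (3.1755*t^2 - 5.307*t - 9.848)/(0.7569*t^4 + 3.6192*t^3 + 5.9968*t^2 + 3.9936*t + 0.9216)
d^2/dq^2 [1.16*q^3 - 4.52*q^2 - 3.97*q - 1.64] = 6.96*q - 9.04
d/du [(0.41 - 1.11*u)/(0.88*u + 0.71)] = (-1.011032*u - 0.815719)/(0.88*u + 0.71)^3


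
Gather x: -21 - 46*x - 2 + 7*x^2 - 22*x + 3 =7*x^2 - 68*x - 20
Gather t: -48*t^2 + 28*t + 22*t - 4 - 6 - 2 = -48*t^2 + 50*t - 12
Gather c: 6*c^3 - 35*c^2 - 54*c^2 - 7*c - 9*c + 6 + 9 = 6*c^3 - 89*c^2 - 16*c + 15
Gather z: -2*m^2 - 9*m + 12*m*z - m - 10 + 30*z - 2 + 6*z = -2*m^2 - 10*m + z*(12*m + 36) - 12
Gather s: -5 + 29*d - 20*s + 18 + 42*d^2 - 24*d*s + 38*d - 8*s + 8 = 42*d^2 + 67*d + s*(-24*d - 28) + 21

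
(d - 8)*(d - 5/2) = d^2 - 21*d/2 + 20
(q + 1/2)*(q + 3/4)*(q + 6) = q^3 + 29*q^2/4 + 63*q/8 + 9/4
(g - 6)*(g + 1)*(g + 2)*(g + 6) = g^4 + 3*g^3 - 34*g^2 - 108*g - 72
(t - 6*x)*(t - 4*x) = t^2 - 10*t*x + 24*x^2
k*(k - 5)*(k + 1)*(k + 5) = k^4 + k^3 - 25*k^2 - 25*k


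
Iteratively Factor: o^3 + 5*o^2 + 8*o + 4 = (o + 2)*(o^2 + 3*o + 2) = (o + 2)^2*(o + 1)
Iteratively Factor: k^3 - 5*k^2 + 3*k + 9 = (k - 3)*(k^2 - 2*k - 3) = (k - 3)*(k + 1)*(k - 3)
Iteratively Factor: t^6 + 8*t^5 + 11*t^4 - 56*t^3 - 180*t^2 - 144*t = (t + 4)*(t^5 + 4*t^4 - 5*t^3 - 36*t^2 - 36*t) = (t + 2)*(t + 4)*(t^4 + 2*t^3 - 9*t^2 - 18*t) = (t + 2)^2*(t + 4)*(t^3 - 9*t) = (t + 2)^2*(t + 3)*(t + 4)*(t^2 - 3*t) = (t - 3)*(t + 2)^2*(t + 3)*(t + 4)*(t)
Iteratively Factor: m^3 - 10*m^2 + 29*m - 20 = (m - 1)*(m^2 - 9*m + 20) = (m - 4)*(m - 1)*(m - 5)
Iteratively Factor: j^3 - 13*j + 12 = (j + 4)*(j^2 - 4*j + 3) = (j - 3)*(j + 4)*(j - 1)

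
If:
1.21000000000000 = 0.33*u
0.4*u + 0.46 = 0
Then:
No Solution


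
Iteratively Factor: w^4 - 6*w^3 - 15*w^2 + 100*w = (w + 4)*(w^3 - 10*w^2 + 25*w) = (w - 5)*(w + 4)*(w^2 - 5*w) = (w - 5)^2*(w + 4)*(w)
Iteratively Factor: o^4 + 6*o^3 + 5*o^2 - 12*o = (o + 3)*(o^3 + 3*o^2 - 4*o) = (o + 3)*(o + 4)*(o^2 - o) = (o - 1)*(o + 3)*(o + 4)*(o)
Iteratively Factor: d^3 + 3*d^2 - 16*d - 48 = (d + 3)*(d^2 - 16) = (d + 3)*(d + 4)*(d - 4)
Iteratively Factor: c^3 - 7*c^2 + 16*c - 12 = (c - 3)*(c^2 - 4*c + 4) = (c - 3)*(c - 2)*(c - 2)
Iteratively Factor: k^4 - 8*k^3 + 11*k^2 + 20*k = (k + 1)*(k^3 - 9*k^2 + 20*k) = k*(k + 1)*(k^2 - 9*k + 20) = k*(k - 5)*(k + 1)*(k - 4)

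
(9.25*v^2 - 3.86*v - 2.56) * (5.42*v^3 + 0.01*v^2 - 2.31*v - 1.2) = 50.135*v^5 - 20.8287*v^4 - 35.2813*v^3 - 2.209*v^2 + 10.5456*v + 3.072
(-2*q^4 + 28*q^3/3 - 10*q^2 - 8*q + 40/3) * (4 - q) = 2*q^5 - 52*q^4/3 + 142*q^3/3 - 32*q^2 - 136*q/3 + 160/3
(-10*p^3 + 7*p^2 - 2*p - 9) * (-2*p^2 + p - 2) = 20*p^5 - 24*p^4 + 31*p^3 + 2*p^2 - 5*p + 18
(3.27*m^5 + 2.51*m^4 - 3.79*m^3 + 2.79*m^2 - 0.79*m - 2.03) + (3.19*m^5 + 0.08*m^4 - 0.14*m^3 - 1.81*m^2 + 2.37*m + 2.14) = 6.46*m^5 + 2.59*m^4 - 3.93*m^3 + 0.98*m^2 + 1.58*m + 0.11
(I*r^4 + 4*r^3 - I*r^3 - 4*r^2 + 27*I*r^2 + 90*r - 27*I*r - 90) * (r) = I*r^5 + 4*r^4 - I*r^4 - 4*r^3 + 27*I*r^3 + 90*r^2 - 27*I*r^2 - 90*r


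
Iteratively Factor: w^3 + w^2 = (w)*(w^2 + w) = w^2*(w + 1)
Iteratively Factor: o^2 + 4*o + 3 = (o + 1)*(o + 3)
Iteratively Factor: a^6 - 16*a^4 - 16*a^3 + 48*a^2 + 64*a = (a + 2)*(a^5 - 2*a^4 - 12*a^3 + 8*a^2 + 32*a) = a*(a + 2)*(a^4 - 2*a^3 - 12*a^2 + 8*a + 32) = a*(a + 2)^2*(a^3 - 4*a^2 - 4*a + 16) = a*(a - 2)*(a + 2)^2*(a^2 - 2*a - 8) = a*(a - 4)*(a - 2)*(a + 2)^2*(a + 2)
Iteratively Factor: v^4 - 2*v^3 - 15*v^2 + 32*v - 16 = (v - 1)*(v^3 - v^2 - 16*v + 16) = (v - 1)^2*(v^2 - 16) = (v - 1)^2*(v + 4)*(v - 4)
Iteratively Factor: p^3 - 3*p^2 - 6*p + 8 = (p - 1)*(p^2 - 2*p - 8) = (p - 1)*(p + 2)*(p - 4)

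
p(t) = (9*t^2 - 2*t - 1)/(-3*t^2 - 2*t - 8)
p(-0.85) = -0.85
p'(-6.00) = 0.00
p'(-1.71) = 1.12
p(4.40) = -2.20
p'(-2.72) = 0.40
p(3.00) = -1.80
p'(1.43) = -0.86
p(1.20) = -0.65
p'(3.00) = -0.39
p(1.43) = -0.86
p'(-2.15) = 0.73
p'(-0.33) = 1.04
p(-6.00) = -3.22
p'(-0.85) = 1.73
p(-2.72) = -2.87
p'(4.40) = -0.20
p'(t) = (6*t + 2)*(9*t^2 - 2*t - 1)/(-3*t^2 - 2*t - 8)^2 + (18*t - 2)/(-3*t^2 - 2*t - 8)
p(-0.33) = -0.08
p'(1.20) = -0.93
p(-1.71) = -2.15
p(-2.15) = -2.56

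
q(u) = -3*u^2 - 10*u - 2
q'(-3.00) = 8.00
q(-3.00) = 1.00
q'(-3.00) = 8.00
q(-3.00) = 1.00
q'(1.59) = -19.54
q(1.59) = -25.48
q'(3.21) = -29.26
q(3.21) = -65.01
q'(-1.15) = -3.10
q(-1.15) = 5.53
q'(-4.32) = 15.92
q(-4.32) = -14.79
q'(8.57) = -61.42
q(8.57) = -308.03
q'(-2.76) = 6.56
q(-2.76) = 2.75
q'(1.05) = -16.30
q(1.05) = -15.81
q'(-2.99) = 7.94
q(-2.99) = 1.08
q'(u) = -6*u - 10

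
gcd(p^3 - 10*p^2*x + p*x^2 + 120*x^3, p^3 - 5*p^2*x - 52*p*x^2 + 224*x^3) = -p + 8*x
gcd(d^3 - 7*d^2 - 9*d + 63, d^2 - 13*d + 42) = d - 7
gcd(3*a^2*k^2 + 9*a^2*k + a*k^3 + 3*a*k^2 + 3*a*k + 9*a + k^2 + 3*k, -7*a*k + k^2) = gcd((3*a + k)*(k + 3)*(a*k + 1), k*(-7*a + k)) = 1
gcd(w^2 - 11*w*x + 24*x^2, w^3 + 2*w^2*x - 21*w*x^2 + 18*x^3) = -w + 3*x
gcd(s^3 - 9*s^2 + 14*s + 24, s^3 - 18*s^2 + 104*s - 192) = s^2 - 10*s + 24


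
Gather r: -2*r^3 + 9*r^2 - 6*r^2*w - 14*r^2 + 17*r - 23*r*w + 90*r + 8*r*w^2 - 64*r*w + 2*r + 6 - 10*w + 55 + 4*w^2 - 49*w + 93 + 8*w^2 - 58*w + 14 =-2*r^3 + r^2*(-6*w - 5) + r*(8*w^2 - 87*w + 109) + 12*w^2 - 117*w + 168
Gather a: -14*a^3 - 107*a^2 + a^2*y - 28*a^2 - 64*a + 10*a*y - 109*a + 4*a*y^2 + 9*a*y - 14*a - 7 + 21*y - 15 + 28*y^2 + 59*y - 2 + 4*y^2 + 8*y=-14*a^3 + a^2*(y - 135) + a*(4*y^2 + 19*y - 187) + 32*y^2 + 88*y - 24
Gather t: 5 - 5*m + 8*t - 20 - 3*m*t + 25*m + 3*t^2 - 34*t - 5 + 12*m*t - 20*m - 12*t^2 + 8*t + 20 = -9*t^2 + t*(9*m - 18)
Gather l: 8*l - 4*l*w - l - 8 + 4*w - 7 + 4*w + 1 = l*(7 - 4*w) + 8*w - 14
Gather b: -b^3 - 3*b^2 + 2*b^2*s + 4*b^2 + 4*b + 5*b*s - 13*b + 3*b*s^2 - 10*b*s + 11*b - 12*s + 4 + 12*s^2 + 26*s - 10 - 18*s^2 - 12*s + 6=-b^3 + b^2*(2*s + 1) + b*(3*s^2 - 5*s + 2) - 6*s^2 + 2*s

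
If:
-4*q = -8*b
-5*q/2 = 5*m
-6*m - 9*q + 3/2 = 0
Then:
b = 1/8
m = -1/8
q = 1/4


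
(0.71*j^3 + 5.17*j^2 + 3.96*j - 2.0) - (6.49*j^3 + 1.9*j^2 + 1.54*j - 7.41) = -5.78*j^3 + 3.27*j^2 + 2.42*j + 5.41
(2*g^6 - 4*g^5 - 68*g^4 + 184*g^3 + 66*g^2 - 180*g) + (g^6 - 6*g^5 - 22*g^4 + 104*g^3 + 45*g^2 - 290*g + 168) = 3*g^6 - 10*g^5 - 90*g^4 + 288*g^3 + 111*g^2 - 470*g + 168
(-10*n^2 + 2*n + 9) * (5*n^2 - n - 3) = -50*n^4 + 20*n^3 + 73*n^2 - 15*n - 27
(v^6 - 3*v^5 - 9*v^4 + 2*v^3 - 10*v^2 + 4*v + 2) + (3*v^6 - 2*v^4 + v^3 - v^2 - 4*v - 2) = 4*v^6 - 3*v^5 - 11*v^4 + 3*v^3 - 11*v^2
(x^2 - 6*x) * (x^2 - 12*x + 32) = x^4 - 18*x^3 + 104*x^2 - 192*x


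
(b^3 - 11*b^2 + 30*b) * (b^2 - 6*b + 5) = b^5 - 17*b^4 + 101*b^3 - 235*b^2 + 150*b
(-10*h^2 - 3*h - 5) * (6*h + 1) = -60*h^3 - 28*h^2 - 33*h - 5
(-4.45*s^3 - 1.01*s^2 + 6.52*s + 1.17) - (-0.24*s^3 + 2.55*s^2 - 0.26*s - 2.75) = -4.21*s^3 - 3.56*s^2 + 6.78*s + 3.92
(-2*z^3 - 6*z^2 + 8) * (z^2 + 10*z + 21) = -2*z^5 - 26*z^4 - 102*z^3 - 118*z^2 + 80*z + 168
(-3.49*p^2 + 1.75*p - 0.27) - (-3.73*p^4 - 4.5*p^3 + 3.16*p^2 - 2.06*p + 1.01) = 3.73*p^4 + 4.5*p^3 - 6.65*p^2 + 3.81*p - 1.28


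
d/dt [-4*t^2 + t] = 1 - 8*t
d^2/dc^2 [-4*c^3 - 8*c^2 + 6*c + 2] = -24*c - 16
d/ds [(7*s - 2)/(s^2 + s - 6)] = (7*s^2 + 7*s - (2*s + 1)*(7*s - 2) - 42)/(s^2 + s - 6)^2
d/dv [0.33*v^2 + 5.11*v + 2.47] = 0.66*v + 5.11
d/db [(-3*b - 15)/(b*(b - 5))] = 3*(b^2 + 10*b - 25)/(b^2*(b^2 - 10*b + 25))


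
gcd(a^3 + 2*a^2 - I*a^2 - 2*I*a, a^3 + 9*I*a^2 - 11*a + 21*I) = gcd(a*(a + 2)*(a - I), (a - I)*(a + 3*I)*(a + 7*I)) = a - I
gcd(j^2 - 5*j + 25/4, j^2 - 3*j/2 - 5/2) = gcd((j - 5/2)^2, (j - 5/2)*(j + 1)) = j - 5/2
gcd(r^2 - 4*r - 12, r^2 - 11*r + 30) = r - 6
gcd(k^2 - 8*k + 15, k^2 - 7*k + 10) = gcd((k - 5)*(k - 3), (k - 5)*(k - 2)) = k - 5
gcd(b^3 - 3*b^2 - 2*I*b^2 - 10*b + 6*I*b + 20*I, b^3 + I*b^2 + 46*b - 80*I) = b - 2*I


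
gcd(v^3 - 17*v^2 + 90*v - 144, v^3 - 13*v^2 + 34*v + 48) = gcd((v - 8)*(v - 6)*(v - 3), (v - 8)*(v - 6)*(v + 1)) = v^2 - 14*v + 48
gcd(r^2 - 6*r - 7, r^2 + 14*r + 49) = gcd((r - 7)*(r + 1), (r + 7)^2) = 1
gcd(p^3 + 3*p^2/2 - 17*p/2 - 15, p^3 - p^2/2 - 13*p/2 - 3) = p^2 - p - 6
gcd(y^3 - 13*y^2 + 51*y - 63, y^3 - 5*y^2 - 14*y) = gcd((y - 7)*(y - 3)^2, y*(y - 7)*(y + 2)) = y - 7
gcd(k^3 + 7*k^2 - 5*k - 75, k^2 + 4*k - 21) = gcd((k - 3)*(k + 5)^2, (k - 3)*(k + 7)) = k - 3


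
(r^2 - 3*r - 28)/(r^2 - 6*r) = (r^2 - 3*r - 28)/(r*(r - 6))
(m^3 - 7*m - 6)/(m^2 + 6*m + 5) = (m^2 - m - 6)/(m + 5)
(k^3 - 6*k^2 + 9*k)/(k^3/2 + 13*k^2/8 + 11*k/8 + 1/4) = 8*k*(k^2 - 6*k + 9)/(4*k^3 + 13*k^2 + 11*k + 2)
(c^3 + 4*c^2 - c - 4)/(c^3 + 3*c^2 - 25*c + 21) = (c^2 + 5*c + 4)/(c^2 + 4*c - 21)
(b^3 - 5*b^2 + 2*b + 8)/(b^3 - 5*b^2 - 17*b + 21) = (b^3 - 5*b^2 + 2*b + 8)/(b^3 - 5*b^2 - 17*b + 21)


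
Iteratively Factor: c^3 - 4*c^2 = (c)*(c^2 - 4*c) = c^2*(c - 4)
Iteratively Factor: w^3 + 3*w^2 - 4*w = (w - 1)*(w^2 + 4*w) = w*(w - 1)*(w + 4)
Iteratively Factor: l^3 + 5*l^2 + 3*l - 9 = (l + 3)*(l^2 + 2*l - 3) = (l + 3)^2*(l - 1)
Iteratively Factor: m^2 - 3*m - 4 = (m - 4)*(m + 1)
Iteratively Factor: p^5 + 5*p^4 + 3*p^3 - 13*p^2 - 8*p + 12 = (p + 3)*(p^4 + 2*p^3 - 3*p^2 - 4*p + 4) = (p - 1)*(p + 3)*(p^3 + 3*p^2 - 4) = (p - 1)*(p + 2)*(p + 3)*(p^2 + p - 2) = (p - 1)*(p + 2)^2*(p + 3)*(p - 1)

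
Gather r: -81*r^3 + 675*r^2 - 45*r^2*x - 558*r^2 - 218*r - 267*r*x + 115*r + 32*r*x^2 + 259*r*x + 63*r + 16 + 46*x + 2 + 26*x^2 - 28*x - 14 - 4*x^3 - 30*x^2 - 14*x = -81*r^3 + r^2*(117 - 45*x) + r*(32*x^2 - 8*x - 40) - 4*x^3 - 4*x^2 + 4*x + 4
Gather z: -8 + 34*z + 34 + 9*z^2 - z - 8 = 9*z^2 + 33*z + 18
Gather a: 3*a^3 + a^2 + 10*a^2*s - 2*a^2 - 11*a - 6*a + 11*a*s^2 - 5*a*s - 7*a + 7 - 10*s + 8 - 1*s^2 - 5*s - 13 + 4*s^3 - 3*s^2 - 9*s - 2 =3*a^3 + a^2*(10*s - 1) + a*(11*s^2 - 5*s - 24) + 4*s^3 - 4*s^2 - 24*s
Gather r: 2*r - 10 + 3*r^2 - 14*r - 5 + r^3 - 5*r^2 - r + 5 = r^3 - 2*r^2 - 13*r - 10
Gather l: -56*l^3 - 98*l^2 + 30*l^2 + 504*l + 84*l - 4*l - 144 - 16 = -56*l^3 - 68*l^2 + 584*l - 160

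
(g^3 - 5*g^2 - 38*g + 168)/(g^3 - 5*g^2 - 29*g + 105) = (g^2 + 2*g - 24)/(g^2 + 2*g - 15)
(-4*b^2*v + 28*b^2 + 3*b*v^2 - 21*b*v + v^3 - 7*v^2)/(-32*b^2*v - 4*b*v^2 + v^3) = (-b*v + 7*b + v^2 - 7*v)/(v*(-8*b + v))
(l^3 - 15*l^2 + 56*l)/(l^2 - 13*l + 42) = l*(l - 8)/(l - 6)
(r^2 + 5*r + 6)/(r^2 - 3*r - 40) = (r^2 + 5*r + 6)/(r^2 - 3*r - 40)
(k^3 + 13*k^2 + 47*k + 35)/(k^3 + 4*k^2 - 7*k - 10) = (k + 7)/(k - 2)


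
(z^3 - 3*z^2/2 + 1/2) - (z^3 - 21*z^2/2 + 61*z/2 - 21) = 9*z^2 - 61*z/2 + 43/2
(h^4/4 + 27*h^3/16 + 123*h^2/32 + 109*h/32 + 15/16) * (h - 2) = h^5/4 + 19*h^4/16 + 15*h^3/32 - 137*h^2/32 - 47*h/8 - 15/8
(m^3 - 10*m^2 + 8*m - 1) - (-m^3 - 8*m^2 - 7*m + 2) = 2*m^3 - 2*m^2 + 15*m - 3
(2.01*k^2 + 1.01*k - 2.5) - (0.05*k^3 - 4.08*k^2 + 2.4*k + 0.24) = -0.05*k^3 + 6.09*k^2 - 1.39*k - 2.74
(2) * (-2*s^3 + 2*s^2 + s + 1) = -4*s^3 + 4*s^2 + 2*s + 2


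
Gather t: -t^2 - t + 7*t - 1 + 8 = -t^2 + 6*t + 7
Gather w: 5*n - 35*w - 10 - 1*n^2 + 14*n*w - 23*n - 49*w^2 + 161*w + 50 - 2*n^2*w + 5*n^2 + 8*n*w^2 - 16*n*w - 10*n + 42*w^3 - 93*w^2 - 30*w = 4*n^2 - 28*n + 42*w^3 + w^2*(8*n - 142) + w*(-2*n^2 - 2*n + 96) + 40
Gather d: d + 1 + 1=d + 2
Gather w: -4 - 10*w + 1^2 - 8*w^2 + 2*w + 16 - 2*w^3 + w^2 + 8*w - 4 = -2*w^3 - 7*w^2 + 9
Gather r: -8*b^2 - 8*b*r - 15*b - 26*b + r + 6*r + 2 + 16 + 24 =-8*b^2 - 41*b + r*(7 - 8*b) + 42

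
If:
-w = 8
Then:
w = -8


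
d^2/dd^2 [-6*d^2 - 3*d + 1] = -12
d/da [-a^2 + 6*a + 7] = 6 - 2*a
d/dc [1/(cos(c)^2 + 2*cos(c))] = 2*(sin(c)/cos(c)^2 + tan(c))/(cos(c) + 2)^2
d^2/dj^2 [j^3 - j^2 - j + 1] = 6*j - 2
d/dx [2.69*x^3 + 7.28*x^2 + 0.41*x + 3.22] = 8.07*x^2 + 14.56*x + 0.41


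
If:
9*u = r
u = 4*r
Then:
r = 0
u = 0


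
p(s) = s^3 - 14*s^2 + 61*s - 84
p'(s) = 3*s^2 - 28*s + 61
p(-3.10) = -437.43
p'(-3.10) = 176.63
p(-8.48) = -2217.83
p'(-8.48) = 514.17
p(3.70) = 0.69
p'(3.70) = -1.53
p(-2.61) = -356.36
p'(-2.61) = 154.52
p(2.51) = -3.28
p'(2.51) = 9.62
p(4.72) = -2.82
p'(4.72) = -4.32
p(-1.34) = -193.28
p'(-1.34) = 103.91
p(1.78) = -14.14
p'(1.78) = 20.67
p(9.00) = 60.00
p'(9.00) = 52.00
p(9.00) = 60.00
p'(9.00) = 52.00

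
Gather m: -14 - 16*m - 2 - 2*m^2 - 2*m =-2*m^2 - 18*m - 16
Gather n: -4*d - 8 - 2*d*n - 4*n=-4*d + n*(-2*d - 4) - 8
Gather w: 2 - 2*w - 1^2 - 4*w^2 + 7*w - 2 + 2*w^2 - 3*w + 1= -2*w^2 + 2*w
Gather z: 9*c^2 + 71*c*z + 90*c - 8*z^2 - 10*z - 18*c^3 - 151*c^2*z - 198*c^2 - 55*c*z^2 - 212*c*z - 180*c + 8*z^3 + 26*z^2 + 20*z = -18*c^3 - 189*c^2 - 90*c + 8*z^3 + z^2*(18 - 55*c) + z*(-151*c^2 - 141*c + 10)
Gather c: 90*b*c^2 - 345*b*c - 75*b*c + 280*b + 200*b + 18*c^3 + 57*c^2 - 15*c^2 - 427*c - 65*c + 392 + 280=480*b + 18*c^3 + c^2*(90*b + 42) + c*(-420*b - 492) + 672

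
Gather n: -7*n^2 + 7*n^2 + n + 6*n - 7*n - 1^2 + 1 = 0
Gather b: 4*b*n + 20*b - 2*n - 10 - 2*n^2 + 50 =b*(4*n + 20) - 2*n^2 - 2*n + 40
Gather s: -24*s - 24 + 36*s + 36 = 12*s + 12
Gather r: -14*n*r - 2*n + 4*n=-14*n*r + 2*n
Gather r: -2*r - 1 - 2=-2*r - 3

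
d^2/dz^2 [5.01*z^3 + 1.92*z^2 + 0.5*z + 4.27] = 30.06*z + 3.84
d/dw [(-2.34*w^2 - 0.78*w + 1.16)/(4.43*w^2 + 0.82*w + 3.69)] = (1.5366*w^2 - 27.5468*w - 3.8294)/(19.6249*w^4 + 7.2652*w^3 + 33.3658*w^2 + 6.0516*w + 13.6161)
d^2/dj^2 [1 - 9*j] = 0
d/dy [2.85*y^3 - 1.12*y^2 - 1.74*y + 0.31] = 8.55*y^2 - 2.24*y - 1.74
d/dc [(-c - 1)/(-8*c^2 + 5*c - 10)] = (8*c^2 - 5*c - (c + 1)*(16*c - 5) + 10)/(8*c^2 - 5*c + 10)^2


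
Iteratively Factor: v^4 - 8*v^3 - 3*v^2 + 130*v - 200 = (v - 5)*(v^3 - 3*v^2 - 18*v + 40) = (v - 5)*(v - 2)*(v^2 - v - 20) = (v - 5)*(v - 2)*(v + 4)*(v - 5)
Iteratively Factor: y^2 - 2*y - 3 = (y - 3)*(y + 1)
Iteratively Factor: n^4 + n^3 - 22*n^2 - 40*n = (n + 4)*(n^3 - 3*n^2 - 10*n) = (n + 2)*(n + 4)*(n^2 - 5*n) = n*(n + 2)*(n + 4)*(n - 5)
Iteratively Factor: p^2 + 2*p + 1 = (p + 1)*(p + 1)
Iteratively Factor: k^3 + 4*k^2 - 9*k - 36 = (k - 3)*(k^2 + 7*k + 12) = (k - 3)*(k + 4)*(k + 3)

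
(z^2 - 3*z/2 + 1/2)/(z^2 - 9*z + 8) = (z - 1/2)/(z - 8)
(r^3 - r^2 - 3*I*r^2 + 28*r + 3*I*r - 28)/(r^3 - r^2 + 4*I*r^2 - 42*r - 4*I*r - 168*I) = (r^2 - r*(1 + 7*I) + 7*I)/(r^2 - r - 42)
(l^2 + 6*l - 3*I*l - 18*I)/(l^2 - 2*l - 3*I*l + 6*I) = (l + 6)/(l - 2)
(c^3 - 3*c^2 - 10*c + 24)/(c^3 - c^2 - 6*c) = (-c^3 + 3*c^2 + 10*c - 24)/(c*(-c^2 + c + 6))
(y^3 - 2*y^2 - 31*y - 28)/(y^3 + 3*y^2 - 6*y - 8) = (y - 7)/(y - 2)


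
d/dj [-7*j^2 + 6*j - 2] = 6 - 14*j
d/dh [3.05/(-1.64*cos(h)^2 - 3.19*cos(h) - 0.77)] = -(10.004*cos(h) + 9.7295)*sin(h)/(1.64*cos(h)^2 + 3.19*cos(h) + 0.77)^2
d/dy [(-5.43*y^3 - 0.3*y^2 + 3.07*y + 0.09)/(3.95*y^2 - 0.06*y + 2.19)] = (-21.4485*y^4 + 0.6516*y^3 - 47.7836*y^2 - 2.025*y + 6.7287)/(15.6025*y^4 - 0.474*y^3 + 17.3046*y^2 - 0.2628*y + 4.7961)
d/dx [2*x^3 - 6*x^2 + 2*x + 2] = 6*x^2 - 12*x + 2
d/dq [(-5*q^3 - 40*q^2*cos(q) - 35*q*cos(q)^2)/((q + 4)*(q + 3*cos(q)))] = 5*(-q*(q + 4)*(3*sin(q) - 1)*(q^2 + 8*q*cos(q) + 7*cos(q)^2) + q*(q + 3*cos(q))*(q^2 + 8*q*cos(q) + 7*cos(q)^2) + (q + 4)*(q + 3*cos(q))*(8*q^2*sin(q) - 3*q^2 + 7*q*sin(2*q) - 16*q*cos(q) - 7*cos(q)^2))/((q + 4)^2*(q + 3*cos(q))^2)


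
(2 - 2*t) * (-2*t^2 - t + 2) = 4*t^3 - 2*t^2 - 6*t + 4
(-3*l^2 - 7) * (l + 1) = -3*l^3 - 3*l^2 - 7*l - 7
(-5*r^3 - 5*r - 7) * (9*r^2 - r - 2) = -45*r^5 + 5*r^4 - 35*r^3 - 58*r^2 + 17*r + 14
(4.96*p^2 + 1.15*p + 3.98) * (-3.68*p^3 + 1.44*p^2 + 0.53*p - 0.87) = -18.2528*p^5 + 2.9104*p^4 - 10.3616*p^3 + 2.0255*p^2 + 1.1089*p - 3.4626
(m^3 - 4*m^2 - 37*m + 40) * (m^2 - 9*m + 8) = m^5 - 13*m^4 + 7*m^3 + 341*m^2 - 656*m + 320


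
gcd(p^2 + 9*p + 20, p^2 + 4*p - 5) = p + 5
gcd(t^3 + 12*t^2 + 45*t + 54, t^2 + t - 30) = t + 6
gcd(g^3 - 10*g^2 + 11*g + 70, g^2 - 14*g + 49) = g - 7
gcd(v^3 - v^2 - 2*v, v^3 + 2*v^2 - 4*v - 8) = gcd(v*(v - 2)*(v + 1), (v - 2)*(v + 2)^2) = v - 2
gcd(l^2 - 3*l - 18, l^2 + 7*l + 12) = l + 3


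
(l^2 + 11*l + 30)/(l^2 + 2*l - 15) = (l + 6)/(l - 3)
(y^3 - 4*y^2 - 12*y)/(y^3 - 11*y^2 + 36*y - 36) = y*(y + 2)/(y^2 - 5*y + 6)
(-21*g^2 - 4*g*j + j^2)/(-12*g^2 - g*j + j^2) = (7*g - j)/(4*g - j)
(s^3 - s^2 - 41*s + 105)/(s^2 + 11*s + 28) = (s^2 - 8*s + 15)/(s + 4)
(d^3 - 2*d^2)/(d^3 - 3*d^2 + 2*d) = d/(d - 1)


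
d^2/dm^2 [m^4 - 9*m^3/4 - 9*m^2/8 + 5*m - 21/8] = 12*m^2 - 27*m/2 - 9/4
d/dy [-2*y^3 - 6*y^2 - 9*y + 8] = -6*y^2 - 12*y - 9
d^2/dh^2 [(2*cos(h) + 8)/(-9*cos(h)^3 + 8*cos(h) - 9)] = 2*(-2*(cos(h) + 4)*(27*cos(h)^2 - 8)^2*sin(h)^2 + (9*cos(h)^3 - 8*cos(h) + 9)^2*cos(h) + (9*cos(h)^3 - 8*cos(h) + 9)*(-135*(1 - cos(2*h))^2 + 20*cos(h) - 276*cos(2*h) - 324*cos(3*h) + 200)/4)/(9*cos(h)^3 - 8*cos(h) + 9)^3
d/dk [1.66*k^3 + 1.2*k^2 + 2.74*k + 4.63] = 4.98*k^2 + 2.4*k + 2.74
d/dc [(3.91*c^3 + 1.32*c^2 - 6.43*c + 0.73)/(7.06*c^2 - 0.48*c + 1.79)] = (27.6046*c^4 - 3.7536*c^3 + 65.7589*c^2 - 5.582*c - 11.1593)/(49.8436*c^4 - 6.7776*c^3 + 25.5052*c^2 - 1.7184*c + 3.2041)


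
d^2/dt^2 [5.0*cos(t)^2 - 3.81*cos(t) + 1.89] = 3.81*cos(t) - 10.0*cos(2*t)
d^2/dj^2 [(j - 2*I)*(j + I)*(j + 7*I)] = 6*j + 12*I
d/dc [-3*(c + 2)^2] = -6*c - 12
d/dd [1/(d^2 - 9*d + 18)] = (9 - 2*d)/(d^2 - 9*d + 18)^2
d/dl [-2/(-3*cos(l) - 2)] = 6*sin(l)/(3*cos(l) + 2)^2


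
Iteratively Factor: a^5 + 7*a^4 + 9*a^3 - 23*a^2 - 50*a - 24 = (a + 1)*(a^4 + 6*a^3 + 3*a^2 - 26*a - 24) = (a - 2)*(a + 1)*(a^3 + 8*a^2 + 19*a + 12) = (a - 2)*(a + 1)*(a + 3)*(a^2 + 5*a + 4) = (a - 2)*(a + 1)^2*(a + 3)*(a + 4)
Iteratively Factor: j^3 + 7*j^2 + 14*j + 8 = (j + 1)*(j^2 + 6*j + 8) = (j + 1)*(j + 2)*(j + 4)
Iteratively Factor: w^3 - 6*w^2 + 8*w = (w)*(w^2 - 6*w + 8) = w*(w - 2)*(w - 4)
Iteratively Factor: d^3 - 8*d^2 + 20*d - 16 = (d - 2)*(d^2 - 6*d + 8) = (d - 2)^2*(d - 4)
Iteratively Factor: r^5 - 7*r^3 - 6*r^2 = (r)*(r^4 - 7*r^2 - 6*r) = r*(r + 2)*(r^3 - 2*r^2 - 3*r) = r*(r + 1)*(r + 2)*(r^2 - 3*r) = r*(r - 3)*(r + 1)*(r + 2)*(r)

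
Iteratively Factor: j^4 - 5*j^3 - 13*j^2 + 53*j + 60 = (j - 5)*(j^3 - 13*j - 12) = (j - 5)*(j + 3)*(j^2 - 3*j - 4) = (j - 5)*(j - 4)*(j + 3)*(j + 1)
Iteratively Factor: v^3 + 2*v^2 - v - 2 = (v + 2)*(v^2 - 1) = (v + 1)*(v + 2)*(v - 1)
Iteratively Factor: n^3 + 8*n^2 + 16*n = (n)*(n^2 + 8*n + 16) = n*(n + 4)*(n + 4)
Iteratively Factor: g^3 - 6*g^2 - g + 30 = (g - 3)*(g^2 - 3*g - 10) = (g - 5)*(g - 3)*(g + 2)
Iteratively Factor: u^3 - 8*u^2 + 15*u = (u)*(u^2 - 8*u + 15) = u*(u - 5)*(u - 3)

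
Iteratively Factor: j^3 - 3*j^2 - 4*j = (j + 1)*(j^2 - 4*j) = j*(j + 1)*(j - 4)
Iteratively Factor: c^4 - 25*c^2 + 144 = (c + 3)*(c^3 - 3*c^2 - 16*c + 48) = (c - 4)*(c + 3)*(c^2 + c - 12) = (c - 4)*(c - 3)*(c + 3)*(c + 4)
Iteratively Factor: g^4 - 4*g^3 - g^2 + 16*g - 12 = (g + 2)*(g^3 - 6*g^2 + 11*g - 6) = (g - 1)*(g + 2)*(g^2 - 5*g + 6) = (g - 3)*(g - 1)*(g + 2)*(g - 2)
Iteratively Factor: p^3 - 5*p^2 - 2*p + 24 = (p - 3)*(p^2 - 2*p - 8) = (p - 3)*(p + 2)*(p - 4)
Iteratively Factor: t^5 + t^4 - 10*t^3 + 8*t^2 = (t - 1)*(t^4 + 2*t^3 - 8*t^2) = (t - 1)*(t + 4)*(t^3 - 2*t^2) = (t - 2)*(t - 1)*(t + 4)*(t^2) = t*(t - 2)*(t - 1)*(t + 4)*(t)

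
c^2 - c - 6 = (c - 3)*(c + 2)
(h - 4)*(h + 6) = h^2 + 2*h - 24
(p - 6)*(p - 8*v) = p^2 - 8*p*v - 6*p + 48*v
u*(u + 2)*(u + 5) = u^3 + 7*u^2 + 10*u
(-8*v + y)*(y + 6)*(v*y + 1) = -8*v^2*y^2 - 48*v^2*y + v*y^3 + 6*v*y^2 - 8*v*y - 48*v + y^2 + 6*y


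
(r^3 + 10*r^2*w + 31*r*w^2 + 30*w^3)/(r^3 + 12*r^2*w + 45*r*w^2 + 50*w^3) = (r + 3*w)/(r + 5*w)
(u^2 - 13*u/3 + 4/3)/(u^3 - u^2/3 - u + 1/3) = (u - 4)/(u^2 - 1)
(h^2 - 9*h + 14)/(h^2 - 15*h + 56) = (h - 2)/(h - 8)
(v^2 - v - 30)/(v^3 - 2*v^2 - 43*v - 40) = (v - 6)/(v^2 - 7*v - 8)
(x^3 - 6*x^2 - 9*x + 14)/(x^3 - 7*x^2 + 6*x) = (x^2 - 5*x - 14)/(x*(x - 6))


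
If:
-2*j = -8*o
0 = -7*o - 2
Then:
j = -8/7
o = -2/7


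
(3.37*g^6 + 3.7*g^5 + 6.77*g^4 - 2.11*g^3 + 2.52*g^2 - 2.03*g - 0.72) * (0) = 0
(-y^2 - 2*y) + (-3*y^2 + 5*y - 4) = -4*y^2 + 3*y - 4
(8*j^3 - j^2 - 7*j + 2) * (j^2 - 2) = 8*j^5 - j^4 - 23*j^3 + 4*j^2 + 14*j - 4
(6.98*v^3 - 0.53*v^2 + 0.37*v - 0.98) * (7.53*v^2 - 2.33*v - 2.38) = 52.5594*v^5 - 20.2543*v^4 - 12.5914*v^3 - 6.9801*v^2 + 1.4028*v + 2.3324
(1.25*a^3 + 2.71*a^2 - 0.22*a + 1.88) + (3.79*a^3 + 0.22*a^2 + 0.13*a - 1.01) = 5.04*a^3 + 2.93*a^2 - 0.09*a + 0.87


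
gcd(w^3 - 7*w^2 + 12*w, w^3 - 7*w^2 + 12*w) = w^3 - 7*w^2 + 12*w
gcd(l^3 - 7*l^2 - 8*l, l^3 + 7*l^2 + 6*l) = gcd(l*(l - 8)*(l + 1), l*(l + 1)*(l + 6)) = l^2 + l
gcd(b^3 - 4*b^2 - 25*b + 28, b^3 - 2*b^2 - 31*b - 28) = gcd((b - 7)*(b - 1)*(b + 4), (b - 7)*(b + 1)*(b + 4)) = b^2 - 3*b - 28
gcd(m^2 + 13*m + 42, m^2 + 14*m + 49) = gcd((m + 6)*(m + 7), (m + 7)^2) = m + 7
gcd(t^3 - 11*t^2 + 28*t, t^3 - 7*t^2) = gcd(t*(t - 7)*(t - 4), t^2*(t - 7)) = t^2 - 7*t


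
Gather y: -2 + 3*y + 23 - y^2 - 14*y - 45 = -y^2 - 11*y - 24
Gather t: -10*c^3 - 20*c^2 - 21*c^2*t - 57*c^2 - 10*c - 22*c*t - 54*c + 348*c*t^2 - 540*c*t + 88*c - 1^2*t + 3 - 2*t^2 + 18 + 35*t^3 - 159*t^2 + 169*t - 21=-10*c^3 - 77*c^2 + 24*c + 35*t^3 + t^2*(348*c - 161) + t*(-21*c^2 - 562*c + 168)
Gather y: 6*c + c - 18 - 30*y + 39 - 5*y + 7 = 7*c - 35*y + 28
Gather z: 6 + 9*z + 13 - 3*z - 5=6*z + 14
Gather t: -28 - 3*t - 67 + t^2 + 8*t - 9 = t^2 + 5*t - 104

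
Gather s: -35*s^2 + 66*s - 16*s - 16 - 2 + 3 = -35*s^2 + 50*s - 15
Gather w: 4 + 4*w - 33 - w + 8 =3*w - 21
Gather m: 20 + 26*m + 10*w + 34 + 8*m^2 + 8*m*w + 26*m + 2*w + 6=8*m^2 + m*(8*w + 52) + 12*w + 60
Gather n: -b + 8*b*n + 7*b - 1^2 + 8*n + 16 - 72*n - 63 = 6*b + n*(8*b - 64) - 48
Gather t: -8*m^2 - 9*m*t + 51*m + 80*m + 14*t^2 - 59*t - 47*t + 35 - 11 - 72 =-8*m^2 + 131*m + 14*t^2 + t*(-9*m - 106) - 48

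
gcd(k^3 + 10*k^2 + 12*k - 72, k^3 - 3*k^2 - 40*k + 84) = k^2 + 4*k - 12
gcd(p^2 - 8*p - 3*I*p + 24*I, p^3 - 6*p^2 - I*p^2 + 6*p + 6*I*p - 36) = p - 3*I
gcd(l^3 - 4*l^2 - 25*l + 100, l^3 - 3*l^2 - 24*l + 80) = l^2 + l - 20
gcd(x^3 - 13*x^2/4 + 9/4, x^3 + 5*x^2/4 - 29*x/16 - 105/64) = x + 3/4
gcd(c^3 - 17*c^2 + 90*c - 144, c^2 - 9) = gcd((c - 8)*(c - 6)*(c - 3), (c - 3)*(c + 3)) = c - 3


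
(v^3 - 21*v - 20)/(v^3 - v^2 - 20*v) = (v + 1)/v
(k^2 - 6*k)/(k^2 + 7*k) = (k - 6)/(k + 7)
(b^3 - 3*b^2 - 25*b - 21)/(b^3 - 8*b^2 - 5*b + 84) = (b + 1)/(b - 4)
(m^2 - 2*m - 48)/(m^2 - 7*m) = (m^2 - 2*m - 48)/(m*(m - 7))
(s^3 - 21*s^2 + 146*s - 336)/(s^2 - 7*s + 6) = (s^2 - 15*s + 56)/(s - 1)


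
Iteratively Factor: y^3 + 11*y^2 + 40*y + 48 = (y + 3)*(y^2 + 8*y + 16) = (y + 3)*(y + 4)*(y + 4)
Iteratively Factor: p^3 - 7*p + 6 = (p + 3)*(p^2 - 3*p + 2) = (p - 2)*(p + 3)*(p - 1)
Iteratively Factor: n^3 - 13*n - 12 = (n + 3)*(n^2 - 3*n - 4) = (n - 4)*(n + 3)*(n + 1)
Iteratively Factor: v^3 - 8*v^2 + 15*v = (v)*(v^2 - 8*v + 15) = v*(v - 5)*(v - 3)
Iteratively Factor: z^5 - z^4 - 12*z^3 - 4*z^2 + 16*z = (z + 2)*(z^4 - 3*z^3 - 6*z^2 + 8*z) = (z - 1)*(z + 2)*(z^3 - 2*z^2 - 8*z) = (z - 4)*(z - 1)*(z + 2)*(z^2 + 2*z) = z*(z - 4)*(z - 1)*(z + 2)*(z + 2)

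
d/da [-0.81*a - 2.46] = -0.810000000000000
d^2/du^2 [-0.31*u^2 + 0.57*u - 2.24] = -0.620000000000000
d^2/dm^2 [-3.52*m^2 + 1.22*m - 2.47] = -7.04000000000000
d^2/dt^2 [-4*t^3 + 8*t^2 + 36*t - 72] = 16 - 24*t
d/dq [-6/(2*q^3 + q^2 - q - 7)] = 6*(6*q^2 + 2*q - 1)/(2*q^3 + q^2 - q - 7)^2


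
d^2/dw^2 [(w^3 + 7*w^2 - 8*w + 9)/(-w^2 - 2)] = 10*(2*w^3 + 3*w^2 - 12*w - 2)/(w^6 + 6*w^4 + 12*w^2 + 8)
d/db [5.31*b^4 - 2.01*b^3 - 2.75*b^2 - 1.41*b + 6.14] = 21.24*b^3 - 6.03*b^2 - 5.5*b - 1.41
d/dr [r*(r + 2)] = 2*r + 2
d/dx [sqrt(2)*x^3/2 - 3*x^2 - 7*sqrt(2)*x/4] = 3*sqrt(2)*x^2/2 - 6*x - 7*sqrt(2)/4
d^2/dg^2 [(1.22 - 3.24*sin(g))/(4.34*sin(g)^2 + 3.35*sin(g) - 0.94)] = (61.027344*sin(g)^5 - 139.024088*sin(g)^4 - 95.960004*sin(g)^3 + 114.479454*sin(g)^2 + 26.13914*sin(g) + 16.9316039999999)/(4.34*sin(g)^2 + 3.35*sin(g) - 0.94)^3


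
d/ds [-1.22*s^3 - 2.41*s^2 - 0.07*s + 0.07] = -3.66*s^2 - 4.82*s - 0.07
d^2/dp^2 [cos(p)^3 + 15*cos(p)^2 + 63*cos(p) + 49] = -255*cos(p)/4 - 30*cos(2*p) - 9*cos(3*p)/4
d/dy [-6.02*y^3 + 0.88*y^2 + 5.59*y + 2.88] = -18.06*y^2 + 1.76*y + 5.59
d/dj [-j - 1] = -1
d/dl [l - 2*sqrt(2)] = 1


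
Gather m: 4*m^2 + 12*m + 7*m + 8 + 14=4*m^2 + 19*m + 22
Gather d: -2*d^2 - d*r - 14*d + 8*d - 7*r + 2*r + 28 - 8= -2*d^2 + d*(-r - 6) - 5*r + 20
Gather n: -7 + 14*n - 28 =14*n - 35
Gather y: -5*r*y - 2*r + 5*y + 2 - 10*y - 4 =-2*r + y*(-5*r - 5) - 2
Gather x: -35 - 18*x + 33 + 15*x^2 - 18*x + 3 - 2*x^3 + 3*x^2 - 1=-2*x^3 + 18*x^2 - 36*x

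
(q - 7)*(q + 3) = q^2 - 4*q - 21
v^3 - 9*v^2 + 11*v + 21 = (v - 7)*(v - 3)*(v + 1)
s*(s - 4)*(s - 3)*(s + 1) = s^4 - 6*s^3 + 5*s^2 + 12*s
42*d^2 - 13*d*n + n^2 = (-7*d + n)*(-6*d + n)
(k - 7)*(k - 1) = k^2 - 8*k + 7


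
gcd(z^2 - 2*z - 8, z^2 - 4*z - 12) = z + 2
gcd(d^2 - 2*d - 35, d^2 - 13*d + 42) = d - 7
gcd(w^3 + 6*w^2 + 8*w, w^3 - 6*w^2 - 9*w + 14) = w + 2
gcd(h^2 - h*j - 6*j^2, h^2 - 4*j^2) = h + 2*j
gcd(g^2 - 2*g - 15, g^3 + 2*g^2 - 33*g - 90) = g + 3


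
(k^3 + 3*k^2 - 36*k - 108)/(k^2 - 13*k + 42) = (k^2 + 9*k + 18)/(k - 7)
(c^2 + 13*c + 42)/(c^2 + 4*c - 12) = (c + 7)/(c - 2)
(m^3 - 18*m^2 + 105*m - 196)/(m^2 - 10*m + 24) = (m^2 - 14*m + 49)/(m - 6)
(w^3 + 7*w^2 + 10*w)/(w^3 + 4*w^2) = (w^2 + 7*w + 10)/(w*(w + 4))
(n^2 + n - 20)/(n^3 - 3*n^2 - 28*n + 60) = (n - 4)/(n^2 - 8*n + 12)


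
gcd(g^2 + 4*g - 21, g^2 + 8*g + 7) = g + 7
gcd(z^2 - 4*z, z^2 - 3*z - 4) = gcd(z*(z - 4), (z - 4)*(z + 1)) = z - 4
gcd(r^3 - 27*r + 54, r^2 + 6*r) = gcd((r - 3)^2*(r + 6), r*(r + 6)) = r + 6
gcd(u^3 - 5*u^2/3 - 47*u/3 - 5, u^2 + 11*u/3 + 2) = u + 3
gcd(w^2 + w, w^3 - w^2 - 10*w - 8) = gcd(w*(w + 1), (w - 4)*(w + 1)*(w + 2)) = w + 1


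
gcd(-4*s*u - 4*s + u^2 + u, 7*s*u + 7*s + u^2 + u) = u + 1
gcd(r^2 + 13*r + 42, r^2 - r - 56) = r + 7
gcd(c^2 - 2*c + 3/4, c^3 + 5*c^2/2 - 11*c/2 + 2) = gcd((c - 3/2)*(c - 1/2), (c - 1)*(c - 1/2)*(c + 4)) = c - 1/2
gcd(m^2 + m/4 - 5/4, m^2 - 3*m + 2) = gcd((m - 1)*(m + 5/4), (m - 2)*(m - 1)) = m - 1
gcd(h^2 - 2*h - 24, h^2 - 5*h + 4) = 1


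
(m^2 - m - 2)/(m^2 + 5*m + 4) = (m - 2)/(m + 4)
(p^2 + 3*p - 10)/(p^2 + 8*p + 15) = (p - 2)/(p + 3)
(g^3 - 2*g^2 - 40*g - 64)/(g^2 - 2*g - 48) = (g^2 + 6*g + 8)/(g + 6)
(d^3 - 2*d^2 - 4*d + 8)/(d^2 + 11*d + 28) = (d^3 - 2*d^2 - 4*d + 8)/(d^2 + 11*d + 28)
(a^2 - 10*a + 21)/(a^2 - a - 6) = (a - 7)/(a + 2)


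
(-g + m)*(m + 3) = -g*m - 3*g + m^2 + 3*m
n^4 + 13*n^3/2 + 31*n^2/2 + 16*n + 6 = (n + 1)*(n + 3/2)*(n + 2)^2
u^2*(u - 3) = u^3 - 3*u^2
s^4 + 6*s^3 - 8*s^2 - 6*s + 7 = (s - 1)^2*(s + 1)*(s + 7)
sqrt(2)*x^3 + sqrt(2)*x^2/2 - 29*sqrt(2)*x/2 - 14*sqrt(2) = (x - 4)*(x + 7/2)*(sqrt(2)*x + sqrt(2))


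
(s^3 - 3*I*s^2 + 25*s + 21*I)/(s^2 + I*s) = s - 4*I + 21/s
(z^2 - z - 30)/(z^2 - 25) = (z - 6)/(z - 5)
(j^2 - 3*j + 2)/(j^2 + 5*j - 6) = (j - 2)/(j + 6)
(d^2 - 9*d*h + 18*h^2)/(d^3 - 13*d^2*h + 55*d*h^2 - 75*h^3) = (d - 6*h)/(d^2 - 10*d*h + 25*h^2)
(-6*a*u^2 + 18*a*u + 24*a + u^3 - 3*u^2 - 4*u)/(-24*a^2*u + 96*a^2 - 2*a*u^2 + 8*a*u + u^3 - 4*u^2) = (u + 1)/(4*a + u)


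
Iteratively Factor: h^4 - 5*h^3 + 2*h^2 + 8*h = (h - 4)*(h^3 - h^2 - 2*h) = h*(h - 4)*(h^2 - h - 2) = h*(h - 4)*(h + 1)*(h - 2)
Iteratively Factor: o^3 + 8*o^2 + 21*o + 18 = (o + 3)*(o^2 + 5*o + 6) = (o + 3)^2*(o + 2)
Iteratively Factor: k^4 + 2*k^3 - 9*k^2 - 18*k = (k + 2)*(k^3 - 9*k) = (k - 3)*(k + 2)*(k^2 + 3*k) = (k - 3)*(k + 2)*(k + 3)*(k)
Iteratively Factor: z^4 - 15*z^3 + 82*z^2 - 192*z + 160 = (z - 4)*(z^3 - 11*z^2 + 38*z - 40) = (z - 5)*(z - 4)*(z^2 - 6*z + 8) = (z - 5)*(z - 4)^2*(z - 2)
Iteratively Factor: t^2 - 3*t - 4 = (t - 4)*(t + 1)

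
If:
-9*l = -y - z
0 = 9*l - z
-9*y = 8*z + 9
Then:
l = -1/8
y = 0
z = -9/8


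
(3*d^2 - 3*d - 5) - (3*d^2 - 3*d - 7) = 2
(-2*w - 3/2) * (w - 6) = -2*w^2 + 21*w/2 + 9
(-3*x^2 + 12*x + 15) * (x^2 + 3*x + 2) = -3*x^4 + 3*x^3 + 45*x^2 + 69*x + 30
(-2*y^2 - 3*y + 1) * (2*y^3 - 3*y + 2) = -4*y^5 - 6*y^4 + 8*y^3 + 5*y^2 - 9*y + 2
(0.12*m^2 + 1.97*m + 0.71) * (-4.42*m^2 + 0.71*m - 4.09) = -0.5304*m^4 - 8.6222*m^3 - 2.2303*m^2 - 7.5532*m - 2.9039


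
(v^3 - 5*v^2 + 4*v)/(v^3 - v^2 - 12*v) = (v - 1)/(v + 3)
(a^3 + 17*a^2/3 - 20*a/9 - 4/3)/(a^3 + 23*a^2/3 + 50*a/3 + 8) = (9*a^3 + 51*a^2 - 20*a - 12)/(3*(3*a^3 + 23*a^2 + 50*a + 24))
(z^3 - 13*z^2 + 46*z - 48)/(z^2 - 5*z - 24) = (z^2 - 5*z + 6)/(z + 3)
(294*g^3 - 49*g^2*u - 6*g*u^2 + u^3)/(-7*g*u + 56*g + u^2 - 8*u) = (-42*g^2 + g*u + u^2)/(u - 8)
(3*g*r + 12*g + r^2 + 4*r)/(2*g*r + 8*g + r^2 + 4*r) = (3*g + r)/(2*g + r)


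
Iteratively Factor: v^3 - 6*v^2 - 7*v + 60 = (v - 4)*(v^2 - 2*v - 15) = (v - 5)*(v - 4)*(v + 3)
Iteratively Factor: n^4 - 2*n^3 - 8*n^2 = (n - 4)*(n^3 + 2*n^2) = n*(n - 4)*(n^2 + 2*n) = n*(n - 4)*(n + 2)*(n)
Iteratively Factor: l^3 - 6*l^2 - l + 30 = (l - 5)*(l^2 - l - 6) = (l - 5)*(l + 2)*(l - 3)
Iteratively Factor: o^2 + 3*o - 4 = (o - 1)*(o + 4)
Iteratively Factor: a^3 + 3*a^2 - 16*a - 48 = (a + 3)*(a^2 - 16) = (a + 3)*(a + 4)*(a - 4)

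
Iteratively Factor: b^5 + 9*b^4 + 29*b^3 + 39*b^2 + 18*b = (b + 2)*(b^4 + 7*b^3 + 15*b^2 + 9*b) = (b + 2)*(b + 3)*(b^3 + 4*b^2 + 3*b) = (b + 1)*(b + 2)*(b + 3)*(b^2 + 3*b) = (b + 1)*(b + 2)*(b + 3)^2*(b)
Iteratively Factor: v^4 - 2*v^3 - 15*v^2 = (v)*(v^3 - 2*v^2 - 15*v) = v*(v + 3)*(v^2 - 5*v) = v*(v - 5)*(v + 3)*(v)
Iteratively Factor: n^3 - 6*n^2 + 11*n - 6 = (n - 2)*(n^2 - 4*n + 3) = (n - 2)*(n - 1)*(n - 3)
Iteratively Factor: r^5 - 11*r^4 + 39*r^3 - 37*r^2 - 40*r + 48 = (r - 1)*(r^4 - 10*r^3 + 29*r^2 - 8*r - 48) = (r - 1)*(r + 1)*(r^3 - 11*r^2 + 40*r - 48) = (r - 4)*(r - 1)*(r + 1)*(r^2 - 7*r + 12) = (r - 4)*(r - 3)*(r - 1)*(r + 1)*(r - 4)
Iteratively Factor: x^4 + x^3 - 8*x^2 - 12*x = (x)*(x^3 + x^2 - 8*x - 12) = x*(x + 2)*(x^2 - x - 6) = x*(x - 3)*(x + 2)*(x + 2)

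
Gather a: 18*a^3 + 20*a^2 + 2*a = 18*a^3 + 20*a^2 + 2*a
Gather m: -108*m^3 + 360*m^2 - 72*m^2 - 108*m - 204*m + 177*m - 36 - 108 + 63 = -108*m^3 + 288*m^2 - 135*m - 81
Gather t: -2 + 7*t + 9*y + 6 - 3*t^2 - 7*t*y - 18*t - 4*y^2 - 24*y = -3*t^2 + t*(-7*y - 11) - 4*y^2 - 15*y + 4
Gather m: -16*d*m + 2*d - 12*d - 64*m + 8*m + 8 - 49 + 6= -10*d + m*(-16*d - 56) - 35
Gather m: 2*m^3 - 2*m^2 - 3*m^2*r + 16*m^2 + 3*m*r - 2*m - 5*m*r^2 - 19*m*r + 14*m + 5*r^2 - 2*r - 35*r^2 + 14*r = 2*m^3 + m^2*(14 - 3*r) + m*(-5*r^2 - 16*r + 12) - 30*r^2 + 12*r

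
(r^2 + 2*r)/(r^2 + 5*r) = (r + 2)/(r + 5)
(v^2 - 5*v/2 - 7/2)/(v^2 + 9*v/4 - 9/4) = 2*(2*v^2 - 5*v - 7)/(4*v^2 + 9*v - 9)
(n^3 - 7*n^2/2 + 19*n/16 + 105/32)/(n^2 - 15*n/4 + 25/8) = (16*n^2 - 16*n - 21)/(4*(4*n - 5))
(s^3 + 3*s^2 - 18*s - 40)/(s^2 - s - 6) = (s^2 + s - 20)/(s - 3)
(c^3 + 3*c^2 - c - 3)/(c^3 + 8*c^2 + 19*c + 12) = (c - 1)/(c + 4)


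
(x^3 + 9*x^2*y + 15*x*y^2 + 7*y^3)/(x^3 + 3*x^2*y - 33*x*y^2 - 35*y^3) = (x + y)/(x - 5*y)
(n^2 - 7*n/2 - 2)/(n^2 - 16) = (n + 1/2)/(n + 4)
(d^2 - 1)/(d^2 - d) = (d + 1)/d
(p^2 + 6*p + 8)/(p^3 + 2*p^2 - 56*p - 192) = (p + 2)/(p^2 - 2*p - 48)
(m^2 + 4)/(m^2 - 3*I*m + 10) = (m - 2*I)/(m - 5*I)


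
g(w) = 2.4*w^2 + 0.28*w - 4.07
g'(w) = 4.8*w + 0.28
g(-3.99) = 33.02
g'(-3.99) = -18.87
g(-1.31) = -0.32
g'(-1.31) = -6.01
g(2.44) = 10.90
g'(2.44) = 11.99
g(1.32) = 0.48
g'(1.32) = 6.62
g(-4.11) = 35.32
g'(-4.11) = -19.45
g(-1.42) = 0.37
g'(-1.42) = -6.54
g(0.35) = -3.68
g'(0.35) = 1.96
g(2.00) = 6.09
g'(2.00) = 9.88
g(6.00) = 84.01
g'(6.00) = 29.08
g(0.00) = -4.07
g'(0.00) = 0.28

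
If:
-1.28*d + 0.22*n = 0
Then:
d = 0.171875*n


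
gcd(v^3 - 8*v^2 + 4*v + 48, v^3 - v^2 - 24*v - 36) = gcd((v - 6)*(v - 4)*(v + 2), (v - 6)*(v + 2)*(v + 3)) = v^2 - 4*v - 12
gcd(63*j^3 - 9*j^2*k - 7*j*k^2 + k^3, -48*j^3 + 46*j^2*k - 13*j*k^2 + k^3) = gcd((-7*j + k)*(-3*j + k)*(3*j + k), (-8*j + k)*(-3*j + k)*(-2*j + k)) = 3*j - k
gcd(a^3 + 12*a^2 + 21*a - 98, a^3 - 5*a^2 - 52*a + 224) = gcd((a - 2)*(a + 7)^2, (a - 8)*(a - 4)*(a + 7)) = a + 7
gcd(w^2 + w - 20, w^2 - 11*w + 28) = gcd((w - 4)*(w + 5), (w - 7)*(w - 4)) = w - 4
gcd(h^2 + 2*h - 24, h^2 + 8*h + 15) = 1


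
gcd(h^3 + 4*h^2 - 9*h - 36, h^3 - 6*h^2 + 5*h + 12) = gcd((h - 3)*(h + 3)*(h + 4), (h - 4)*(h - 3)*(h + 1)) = h - 3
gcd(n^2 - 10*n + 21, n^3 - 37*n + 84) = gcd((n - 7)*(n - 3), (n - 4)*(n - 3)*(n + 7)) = n - 3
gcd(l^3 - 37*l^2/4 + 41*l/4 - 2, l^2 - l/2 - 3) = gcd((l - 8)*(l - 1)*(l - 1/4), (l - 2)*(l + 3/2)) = 1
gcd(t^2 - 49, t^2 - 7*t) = t - 7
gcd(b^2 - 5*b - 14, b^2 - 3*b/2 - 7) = b + 2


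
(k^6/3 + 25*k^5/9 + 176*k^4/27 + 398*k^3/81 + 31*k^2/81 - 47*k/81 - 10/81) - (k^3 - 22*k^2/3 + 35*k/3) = k^6/3 + 25*k^5/9 + 176*k^4/27 + 317*k^3/81 + 625*k^2/81 - 992*k/81 - 10/81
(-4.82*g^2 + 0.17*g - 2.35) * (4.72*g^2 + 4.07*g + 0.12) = -22.7504*g^4 - 18.815*g^3 - 10.9785*g^2 - 9.5441*g - 0.282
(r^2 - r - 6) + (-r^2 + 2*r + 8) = r + 2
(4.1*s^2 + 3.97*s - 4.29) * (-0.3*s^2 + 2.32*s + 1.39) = -1.23*s^4 + 8.321*s^3 + 16.1964*s^2 - 4.4345*s - 5.9631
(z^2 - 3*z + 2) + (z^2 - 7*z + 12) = 2*z^2 - 10*z + 14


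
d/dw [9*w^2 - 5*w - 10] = 18*w - 5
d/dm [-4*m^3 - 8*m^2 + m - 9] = -12*m^2 - 16*m + 1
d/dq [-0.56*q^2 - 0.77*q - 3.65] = -1.12*q - 0.77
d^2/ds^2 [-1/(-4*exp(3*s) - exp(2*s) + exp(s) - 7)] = ((-36*exp(2*s) - 4*exp(s) + 1)*(4*exp(3*s) + exp(2*s) - exp(s) + 7) + 2*(12*exp(2*s) + 2*exp(s) - 1)^2*exp(s))*exp(s)/(4*exp(3*s) + exp(2*s) - exp(s) + 7)^3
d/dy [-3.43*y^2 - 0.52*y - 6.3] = -6.86*y - 0.52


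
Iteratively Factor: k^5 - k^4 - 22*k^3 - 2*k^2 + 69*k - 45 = (k - 1)*(k^4 - 22*k^2 - 24*k + 45) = (k - 5)*(k - 1)*(k^3 + 5*k^2 + 3*k - 9) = (k - 5)*(k - 1)*(k + 3)*(k^2 + 2*k - 3) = (k - 5)*(k - 1)^2*(k + 3)*(k + 3)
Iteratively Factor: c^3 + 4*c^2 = (c + 4)*(c^2) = c*(c + 4)*(c)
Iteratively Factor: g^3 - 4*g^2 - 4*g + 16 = (g - 4)*(g^2 - 4) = (g - 4)*(g + 2)*(g - 2)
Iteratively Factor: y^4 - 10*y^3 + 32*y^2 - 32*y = (y - 4)*(y^3 - 6*y^2 + 8*y) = y*(y - 4)*(y^2 - 6*y + 8) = y*(y - 4)^2*(y - 2)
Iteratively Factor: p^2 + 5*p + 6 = (p + 3)*(p + 2)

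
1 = 1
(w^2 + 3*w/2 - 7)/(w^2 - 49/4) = 2*(w - 2)/(2*w - 7)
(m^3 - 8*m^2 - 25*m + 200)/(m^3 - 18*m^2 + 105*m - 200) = (m + 5)/(m - 5)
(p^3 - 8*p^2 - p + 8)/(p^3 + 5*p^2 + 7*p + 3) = (p^2 - 9*p + 8)/(p^2 + 4*p + 3)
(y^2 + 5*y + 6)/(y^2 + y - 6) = (y + 2)/(y - 2)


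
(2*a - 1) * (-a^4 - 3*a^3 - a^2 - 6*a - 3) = -2*a^5 - 5*a^4 + a^3 - 11*a^2 + 3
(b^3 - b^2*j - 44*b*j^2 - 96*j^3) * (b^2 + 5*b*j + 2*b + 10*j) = b^5 + 4*b^4*j + 2*b^4 - 49*b^3*j^2 + 8*b^3*j - 316*b^2*j^3 - 98*b^2*j^2 - 480*b*j^4 - 632*b*j^3 - 960*j^4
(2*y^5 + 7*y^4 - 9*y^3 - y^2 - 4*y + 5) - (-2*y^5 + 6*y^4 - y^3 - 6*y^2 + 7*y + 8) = 4*y^5 + y^4 - 8*y^3 + 5*y^2 - 11*y - 3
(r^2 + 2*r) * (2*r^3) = 2*r^5 + 4*r^4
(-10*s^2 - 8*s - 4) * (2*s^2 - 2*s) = -20*s^4 + 4*s^3 + 8*s^2 + 8*s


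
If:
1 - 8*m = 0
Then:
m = 1/8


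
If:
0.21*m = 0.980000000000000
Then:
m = 4.67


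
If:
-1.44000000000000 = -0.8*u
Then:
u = 1.80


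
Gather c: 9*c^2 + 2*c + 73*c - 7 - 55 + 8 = 9*c^2 + 75*c - 54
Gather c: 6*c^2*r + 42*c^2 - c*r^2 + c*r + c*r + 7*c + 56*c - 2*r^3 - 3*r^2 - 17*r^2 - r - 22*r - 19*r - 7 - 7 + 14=c^2*(6*r + 42) + c*(-r^2 + 2*r + 63) - 2*r^3 - 20*r^2 - 42*r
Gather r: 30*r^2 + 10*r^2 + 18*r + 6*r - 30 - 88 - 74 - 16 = 40*r^2 + 24*r - 208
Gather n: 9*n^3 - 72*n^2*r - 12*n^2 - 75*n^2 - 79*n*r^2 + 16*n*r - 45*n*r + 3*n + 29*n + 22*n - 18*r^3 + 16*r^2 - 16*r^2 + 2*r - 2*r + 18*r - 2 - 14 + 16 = 9*n^3 + n^2*(-72*r - 87) + n*(-79*r^2 - 29*r + 54) - 18*r^3 + 18*r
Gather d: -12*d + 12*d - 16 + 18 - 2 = 0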